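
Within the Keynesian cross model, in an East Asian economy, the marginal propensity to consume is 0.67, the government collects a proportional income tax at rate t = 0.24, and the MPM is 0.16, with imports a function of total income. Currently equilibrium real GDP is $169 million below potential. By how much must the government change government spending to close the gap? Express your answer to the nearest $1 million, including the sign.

Spending multiplier = 1/(1 − c(1−t) + m) = 1/(1 − 0.67×0.76 + 0.16) = 1/0.6508 ≈ 1.537.
Need ΔY = +$169 million, so ΔG = ΔY/k = (+$169 million) × 0.6508 ≈ +$110 million.
The government should increase government spending by $110 million.

+$110 million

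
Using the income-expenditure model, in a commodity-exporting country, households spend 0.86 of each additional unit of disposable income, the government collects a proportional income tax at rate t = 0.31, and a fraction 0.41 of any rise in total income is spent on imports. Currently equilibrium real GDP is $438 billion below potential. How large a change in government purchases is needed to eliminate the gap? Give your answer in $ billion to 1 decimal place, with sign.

+$357.7 billion

Spending multiplier = 1/(1 − c(1−t) + m) = 1/(1 − 0.86×0.69 + 0.41) = 1/0.8166 ≈ 1.225.
Need ΔY = +$438 billion, so ΔG = ΔY/k = (+$438 billion) × 0.8166 ≈ +$357.7 billion.
The government should increase government purchases by $357.7 billion.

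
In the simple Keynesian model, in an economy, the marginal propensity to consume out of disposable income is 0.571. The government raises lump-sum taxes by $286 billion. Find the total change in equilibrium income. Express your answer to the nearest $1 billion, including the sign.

−$381 billion

A lump-sum tax change of +$286 billion shifts disposable income by −$286 billion; first-round consumption changes by −c × ΔT = −0.571 × (+$286 billion) = −$163.306 billion.
Expenditure multiplier = 1/(1 − MPC) = 1/(1 − 0.571) = 1/0.429 ≈ 2.331.
The tax multiplier is −c × k ≈ −1.331, so ΔY = k × (−c·ΔT) = (−$163.306 billion) / 0.429 ≈ −$381 billion.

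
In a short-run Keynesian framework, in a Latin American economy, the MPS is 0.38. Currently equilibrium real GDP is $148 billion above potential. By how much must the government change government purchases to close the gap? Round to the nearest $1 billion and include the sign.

−$56 billion

MPC = 1 − MPS = 1 − 0.38 = 0.62.
Spending multiplier = 1/(1 − MPC) = 1/(1 − 0.62) = 1/0.38 ≈ 2.632.
Need ΔY = −$148 billion, so ΔG = ΔY/k = (−$148 billion) × 0.38 ≈ −$56 billion.
The government should cut government purchases by $56 billion.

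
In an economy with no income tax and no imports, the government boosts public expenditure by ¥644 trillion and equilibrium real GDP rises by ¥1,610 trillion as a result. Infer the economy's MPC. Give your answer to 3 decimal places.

0.600

Implied spending multiplier k = ΔY/ΔG = 1,610/644 = 2.5.
Since k = 1/(1 − MPC), MPC = 1 − 1/k = 1 − ΔG/ΔY = 1 − 644/1,610 = 0.600.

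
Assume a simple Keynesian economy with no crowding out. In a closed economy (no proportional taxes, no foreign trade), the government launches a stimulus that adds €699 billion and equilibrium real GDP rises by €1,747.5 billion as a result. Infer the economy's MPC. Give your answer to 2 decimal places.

0.60

Implied spending multiplier k = ΔY/ΔG = 1,747.5/699 = 2.5.
Since k = 1/(1 − MPC), MPC = 1 − 1/k = 1 − ΔG/ΔY = 1 − 699/1,747.5 = 0.60.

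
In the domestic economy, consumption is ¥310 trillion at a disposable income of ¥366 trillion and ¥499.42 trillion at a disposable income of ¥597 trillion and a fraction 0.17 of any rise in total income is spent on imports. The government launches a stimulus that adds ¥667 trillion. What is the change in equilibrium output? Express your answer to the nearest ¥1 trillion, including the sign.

MPC = ΔC/ΔYd = (499.42 − 310)/(597 − 366) = 189.42/231 = 0.82.
Expenditure multiplier = 1/(1 − c + m) = 1/(1 − 0.82 + 0.17) = 1/0.35 ≈ 2.857.
ΔY = k × ΔG = (+¥667 trillion) / 0.35 ≈ +¥1,906 trillion.

+¥1,906 trillion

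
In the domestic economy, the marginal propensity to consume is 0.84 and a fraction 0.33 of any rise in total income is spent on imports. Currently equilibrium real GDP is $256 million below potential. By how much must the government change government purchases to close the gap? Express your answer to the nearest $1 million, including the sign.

Spending multiplier = 1/(1 − c + m) = 1/(1 − 0.84 + 0.33) = 1/0.49 ≈ 2.041.
Need ΔY = +$256 million, so ΔG = ΔY/k = (+$256 million) × 0.49 ≈ +$125 million.
The government should increase government purchases by $125 million.

+$125 million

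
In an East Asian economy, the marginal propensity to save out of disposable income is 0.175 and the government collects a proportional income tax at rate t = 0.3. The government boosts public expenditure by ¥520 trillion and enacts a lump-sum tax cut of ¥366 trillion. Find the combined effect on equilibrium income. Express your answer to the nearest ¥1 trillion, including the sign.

MPC = 1 − MPS = 1 − 0.175 = 0.825.
Expenditure multiplier = 1/(1 − c(1−t)) = 1/(1 − 0.825×0.7) = 1/0.4225 ≈ 2.367.
ΔG contributes k·ΔG = (+¥520 trillion) / 0.4225 ≈ +¥1,230.8 trillion.
ΔT of −¥366 trillion changes first-round spending by −c·ΔT = +¥301.95 trillion, contributing k·(−c·ΔT) = (+¥301.95 trillion) / 0.4225 ≈ +¥714.7 trillion.
Net ΔY = k(ΔG − c·ΔT) = (+¥821.95 trillion) / 0.4225 ≈ +¥1,945 trillion.

+¥1,945 trillion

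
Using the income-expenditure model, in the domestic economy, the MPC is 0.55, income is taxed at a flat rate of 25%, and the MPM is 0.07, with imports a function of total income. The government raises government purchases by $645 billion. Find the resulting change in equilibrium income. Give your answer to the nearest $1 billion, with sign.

+$981 billion

Government-spending multiplier = 1/(1 − c(1−t) + m) = 1/(1 − 0.55×0.75 + 0.07) = 1/0.6575 ≈ 1.521.
ΔY = k × ΔG = (+$645 billion) / 0.6575 ≈ +$981 billion.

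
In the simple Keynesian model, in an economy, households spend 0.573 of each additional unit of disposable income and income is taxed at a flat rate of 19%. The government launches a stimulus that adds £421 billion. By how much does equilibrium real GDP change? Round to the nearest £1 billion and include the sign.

+£786 billion

Spending multiplier = 1/(1 − c(1−t)) = 1/(1 − 0.573×0.81) = 1/0.53587 ≈ 1.866.
ΔY = k × ΔG = (+£421 billion) / 0.53587 ≈ +£786 billion.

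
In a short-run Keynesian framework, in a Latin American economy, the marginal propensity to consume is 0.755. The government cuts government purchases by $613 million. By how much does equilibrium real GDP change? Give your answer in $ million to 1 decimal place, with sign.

Government-spending multiplier = 1/(1 − MPC) = 1/(1 − 0.755) = 1/0.245 ≈ 4.082.
ΔY = k × ΔG = (−$613 million) / 0.245 ≈ −$2,502 million.

−$2,502.0 million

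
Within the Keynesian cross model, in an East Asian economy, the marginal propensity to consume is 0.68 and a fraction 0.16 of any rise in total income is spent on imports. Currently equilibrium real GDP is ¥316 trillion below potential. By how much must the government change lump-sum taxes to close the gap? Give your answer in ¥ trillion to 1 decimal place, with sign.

Spending multiplier = 1/(1 − c + m) = 1/(1 − 0.68 + 0.16) = 1/0.48 ≈ 2.083.
Tax multiplier = −c·k = −0.68/0.48 ≈ −1.417. Need ΔY = +¥316 trillion, so ΔT = ΔY/(−c·k) = −(+¥316 trillion) × 0.48 / 0.68 ≈ −¥223.1 trillion.
The government should cut lump-sum taxes by ¥223.1 trillion.

−¥223.1 trillion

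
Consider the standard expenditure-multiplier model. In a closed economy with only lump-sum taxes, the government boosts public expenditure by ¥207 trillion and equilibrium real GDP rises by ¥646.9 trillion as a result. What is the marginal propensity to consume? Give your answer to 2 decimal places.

0.68

Implied spending multiplier k = ΔY/ΔG = 646.9/207 ≈ 3.1251.
Since k = 1/(1 − MPC), MPC = 1 − 1/k = 1 − ΔG/ΔY = 1 − 207/646.9 ≈ 0.68.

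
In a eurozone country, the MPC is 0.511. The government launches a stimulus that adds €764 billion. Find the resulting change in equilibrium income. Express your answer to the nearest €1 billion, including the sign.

Government-spending multiplier = 1/(1 − MPC) = 1/(1 − 0.511) = 1/0.489 ≈ 2.045.
ΔY = k × ΔG = (+€764 billion) / 0.489 ≈ +€1,562 billion.

+€1,562 billion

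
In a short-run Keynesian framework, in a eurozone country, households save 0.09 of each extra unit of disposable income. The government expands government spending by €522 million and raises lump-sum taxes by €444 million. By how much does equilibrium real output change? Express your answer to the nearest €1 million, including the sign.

+€1,311 million

MPC = 1 − MPS = 1 − 0.09 = 0.91.
Expenditure multiplier = 1/(1 − MPC) = 1/(1 − 0.91) = 1/0.09 ≈ 11.111.
ΔG contributes k·ΔG = (+€522 million) / 0.09 = +€5,800 million.
ΔT of +€444 million changes first-round spending by −c·ΔT = −€404.04 million, contributing k·(−c·ΔT) = (−€404.04 million) / 0.09 ≈ −€4,489.3 million.
Net ΔY = k(ΔG − c·ΔT) = (+€117.96 million) / 0.09 ≈ +€1,311 million.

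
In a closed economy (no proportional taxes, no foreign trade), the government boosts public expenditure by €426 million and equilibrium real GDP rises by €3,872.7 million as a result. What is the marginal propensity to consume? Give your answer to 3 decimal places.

Implied spending multiplier k = ΔY/ΔG = 3,872.7/426 ≈ 9.0908.
Since k = 1/(1 − MPC), MPC = 1 − 1/k = 1 − ΔG/ΔY = 1 − 426/3,872.7 ≈ 0.890.

0.890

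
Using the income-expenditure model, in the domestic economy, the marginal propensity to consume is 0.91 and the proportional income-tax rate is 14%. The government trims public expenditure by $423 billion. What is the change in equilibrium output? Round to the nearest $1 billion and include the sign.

Spending multiplier = 1/(1 − c(1−t)) = 1/(1 − 0.91×0.86) = 1/0.2174 ≈ 4.6.
ΔY = k × ΔG = (−$423 billion) / 0.2174 ≈ −$1,946 billion.

−$1,946 billion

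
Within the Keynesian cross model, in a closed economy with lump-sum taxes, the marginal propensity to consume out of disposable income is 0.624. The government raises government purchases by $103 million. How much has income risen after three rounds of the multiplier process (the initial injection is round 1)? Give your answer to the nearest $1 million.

Round 1 adds ΔG = $103 million; each later round is MPC = 0.624 times the previous.
After 3 rounds: 103 + 64.272 + 40.105728 = ΔG·(1 − c^3)/(1 − c) = 103 × (1 − 0.242970624)/0.376 ≈ $207 million.

$207 million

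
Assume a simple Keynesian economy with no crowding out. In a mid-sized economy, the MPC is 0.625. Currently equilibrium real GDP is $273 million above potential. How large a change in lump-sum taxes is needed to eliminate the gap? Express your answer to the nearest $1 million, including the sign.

+$164 million

Spending multiplier = 1/(1 − MPC) = 1/(1 − 0.625) = 1/0.375 ≈ 2.667.
Tax multiplier = −c·k = −0.625/0.375 ≈ −1.667. Need ΔY = −$273 million, so ΔT = ΔY/(−c·k) = −(−$273 million) × 0.375 / 0.625 ≈ +$164 million.
The government should raise lump-sum taxes by $164 million.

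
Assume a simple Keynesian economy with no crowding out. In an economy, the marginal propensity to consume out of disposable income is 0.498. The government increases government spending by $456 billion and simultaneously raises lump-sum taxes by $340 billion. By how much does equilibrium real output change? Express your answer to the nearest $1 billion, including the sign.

+$571 billion

Expenditure multiplier = 1/(1 − MPC) = 1/(1 − 0.498) = 1/0.502 ≈ 1.992.
ΔG contributes k·ΔG = (+$456 billion) / 0.502 ≈ +$908.4 billion.
ΔT of +$340 billion changes first-round spending by −c·ΔT = −$169.32 billion, contributing k·(−c·ΔT) = (−$169.32 billion) / 0.502 ≈ −$337.3 billion.
Net ΔY = k(ΔG − c·ΔT) = (+$286.68 billion) / 0.502 ≈ +$571 billion.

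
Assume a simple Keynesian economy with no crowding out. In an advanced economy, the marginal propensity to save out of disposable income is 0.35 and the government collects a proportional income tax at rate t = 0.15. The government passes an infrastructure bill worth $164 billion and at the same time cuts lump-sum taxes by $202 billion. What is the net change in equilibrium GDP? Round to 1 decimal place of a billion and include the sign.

+$659.9 billion

MPC = 1 − MPS = 1 − 0.35 = 0.65.
Expenditure multiplier = 1/(1 − c(1−t)) = 1/(1 − 0.65×0.85) = 1/0.4475 ≈ 2.235.
ΔG contributes k·ΔG = (+$164 billion) / 0.4475 ≈ +$366.5 billion.
ΔT of −$202 billion changes first-round spending by −c·ΔT = +$131.3 billion, contributing k·(−c·ΔT) = (+$131.3 billion) / 0.4475 ≈ +$293.4 billion.
Net ΔY = k(ΔG − c·ΔT) = (+$295.3 billion) / 0.4475 ≈ +$659.9 billion.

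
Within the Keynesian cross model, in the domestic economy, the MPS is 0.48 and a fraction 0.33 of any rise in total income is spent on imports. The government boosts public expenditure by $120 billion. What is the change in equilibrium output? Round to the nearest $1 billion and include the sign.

MPC = 1 − MPS = 1 − 0.48 = 0.52.
Expenditure multiplier = 1/(1 − c + m) = 1/(1 − 0.52 + 0.33) = 1/0.81 ≈ 1.235.
ΔY = k × ΔG = (+$120 billion) / 0.81 ≈ +$148 billion.

+$148 billion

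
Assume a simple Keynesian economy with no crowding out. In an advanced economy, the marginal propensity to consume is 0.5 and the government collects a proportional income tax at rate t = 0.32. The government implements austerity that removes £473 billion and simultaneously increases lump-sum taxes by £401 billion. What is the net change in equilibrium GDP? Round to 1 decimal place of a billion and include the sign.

Expenditure multiplier = 1/(1 − c(1−t)) = 1/(1 − 0.5×0.68) = 1/0.66 ≈ 1.515.
ΔG contributes k·ΔG = (−£473 billion) / 0.66 ≈ −£716.7 billion.
ΔT of +£401 billion changes first-round spending by −c·ΔT = −£200.5 billion, contributing k·(−c·ΔT) = (−£200.5 billion) / 0.66 ≈ −£303.8 billion.
Net ΔY = k(ΔG − c·ΔT) = (−£673.5 billion) / 0.66 ≈ −£1,020.5 billion.

−£1,020.5 billion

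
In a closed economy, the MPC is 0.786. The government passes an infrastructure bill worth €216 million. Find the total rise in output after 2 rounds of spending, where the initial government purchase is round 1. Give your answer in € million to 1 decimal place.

Round 1 adds ΔG = €216 million; each later round is MPC = 0.786 times the previous.
After 2 rounds: 216 + 169.776 = ΔG·(1 − c^2)/(1 − c) = 216 × (1 − 0.617796)/0.214 ≈ €385.8 million.

€385.8 million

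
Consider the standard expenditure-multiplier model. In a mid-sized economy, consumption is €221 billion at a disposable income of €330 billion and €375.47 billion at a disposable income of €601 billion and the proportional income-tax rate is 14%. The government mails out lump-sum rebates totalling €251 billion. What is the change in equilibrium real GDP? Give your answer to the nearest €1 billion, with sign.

MPC = ΔC/ΔYd = (375.47 − 221)/(601 − 330) = 154.47/271 = 0.57.
A lump-sum tax change of −€251 billion shifts disposable income by +€251 billion; first-round consumption changes by −c × ΔT = −0.57 × (−€251 billion) = +€143.07 billion.
Expenditure multiplier = 1/(1 − c(1−t)) = 1/(1 − 0.57×0.86) = 1/0.5098 ≈ 1.962.
The tax multiplier is −c × k ≈ −1.118, so ΔY = k × (−c·ΔT) = (+€143.07 billion) / 0.5098 ≈ +€281 billion.

+€281 billion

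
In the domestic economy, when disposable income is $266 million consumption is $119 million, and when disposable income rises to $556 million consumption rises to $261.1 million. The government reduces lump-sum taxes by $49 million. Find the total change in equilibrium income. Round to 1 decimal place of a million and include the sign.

MPC = ΔC/ΔYd = (261.1 − 119)/(556 − 266) = 142.1/290 = 0.49.
A lump-sum tax change of −$49 million shifts disposable income by +$49 million; first-round consumption changes by −c × ΔT = −0.49 × (−$49 million) = +$24.01 million.
Expenditure multiplier = 1/(1 − MPC) = 1/(1 − 0.49) = 1/0.51 ≈ 1.961.
The tax multiplier is −c × k ≈ −0.961, so ΔY = k × (−c·ΔT) = (+$24.01 million) / 0.51 ≈ +$47.1 million.

+$47.1 million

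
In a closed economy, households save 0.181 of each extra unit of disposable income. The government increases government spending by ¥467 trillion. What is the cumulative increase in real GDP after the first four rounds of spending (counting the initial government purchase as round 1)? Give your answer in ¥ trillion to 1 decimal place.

MPC = 1 − MPS = 1 − 0.181 = 0.819.
Round 1 adds ΔG = ¥467 trillion; each later round is MPC = 0.819 times the previous.
After 4 rounds: 467 + 382.473 + 313.245387 + 256.547971953 = ΔG·(1 − c^4)/(1 − c) = 467 × (1 − 0.449920319121)/0.181 ≈ ¥1,419.3 trillion.

¥1,419.3 trillion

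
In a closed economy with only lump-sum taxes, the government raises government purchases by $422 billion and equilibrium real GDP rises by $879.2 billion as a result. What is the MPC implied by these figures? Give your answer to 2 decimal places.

0.52

Implied spending multiplier k = ΔY/ΔG = 879.2/422 ≈ 2.0834.
Since k = 1/(1 − MPC), MPC = 1 − 1/k = 1 − ΔG/ΔY = 1 − 422/879.2 ≈ 0.52.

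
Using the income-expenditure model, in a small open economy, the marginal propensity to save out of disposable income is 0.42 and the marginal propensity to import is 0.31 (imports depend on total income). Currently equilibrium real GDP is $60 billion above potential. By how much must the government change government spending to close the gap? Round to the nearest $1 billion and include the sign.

MPC = 1 − MPS = 1 − 0.42 = 0.58.
Spending multiplier = 1/(1 − c + m) = 1/(1 − 0.58 + 0.31) = 1/0.73 ≈ 1.37.
Need ΔY = −$60 billion, so ΔG = ΔY/k = (−$60 billion) × 0.73 ≈ −$44 billion.
The government should cut government spending by $44 billion.

−$44 billion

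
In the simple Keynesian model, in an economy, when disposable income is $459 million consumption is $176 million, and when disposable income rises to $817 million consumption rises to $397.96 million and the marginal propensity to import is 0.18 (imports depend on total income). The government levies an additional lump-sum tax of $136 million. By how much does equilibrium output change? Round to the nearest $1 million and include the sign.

MPC = ΔC/ΔYd = (397.96 − 176)/(817 − 459) = 221.96/358 = 0.62.
A lump-sum tax change of +$136 million shifts disposable income by −$136 million; first-round consumption changes by −c × ΔT = −0.62 × (+$136 million) = −$84.32 million.
Expenditure multiplier = 1/(1 − c + m) = 1/(1 − 0.62 + 0.18) = 1/0.56 ≈ 1.786.
The tax multiplier is −c × k ≈ −1.107, so ΔY = k × (−c·ΔT) = (−$84.32 million) / 0.56 ≈ −$151 million.

−$151 million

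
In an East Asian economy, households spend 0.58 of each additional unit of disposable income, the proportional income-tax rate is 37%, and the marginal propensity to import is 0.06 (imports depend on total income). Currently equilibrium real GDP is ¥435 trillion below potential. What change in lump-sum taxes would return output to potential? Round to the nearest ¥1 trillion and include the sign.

−¥521 trillion

Spending multiplier = 1/(1 − c(1−t) + m) = 1/(1 − 0.58×0.63 + 0.06) = 1/0.6946 ≈ 1.44.
Tax multiplier = −c·k = −0.58/0.6946 ≈ −0.835. Need ΔY = +¥435 trillion, so ΔT = ΔY/(−c·k) = −(+¥435 trillion) × 0.6946 / 0.58 ≈ −¥521 trillion.
The government should cut lump-sum taxes by ¥521 trillion.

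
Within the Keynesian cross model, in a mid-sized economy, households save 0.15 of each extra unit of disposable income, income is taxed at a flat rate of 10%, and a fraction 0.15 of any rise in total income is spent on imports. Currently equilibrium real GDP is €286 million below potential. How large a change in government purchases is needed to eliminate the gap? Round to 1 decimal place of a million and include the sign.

+€110.1 million

MPC = 1 − MPS = 1 − 0.15 = 0.85.
Spending multiplier = 1/(1 − c(1−t) + m) = 1/(1 − 0.85×0.9 + 0.15) = 1/0.385 ≈ 2.597.
Need ΔY = +€286 million, so ΔG = ΔY/k = (+€286 million) × 0.385 ≈ +€110.1 million.
The government should increase government purchases by €110.1 million.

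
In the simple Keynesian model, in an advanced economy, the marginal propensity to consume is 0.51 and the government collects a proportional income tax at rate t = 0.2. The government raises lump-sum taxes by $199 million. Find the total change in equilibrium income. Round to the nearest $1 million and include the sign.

A lump-sum tax change of +$199 million shifts disposable income by −$199 million; first-round consumption changes by −c × ΔT = −0.51 × (+$199 million) = −$101.49 million.
Expenditure multiplier = 1/(1 − c(1−t)) = 1/(1 − 0.51×0.8) = 1/0.592 ≈ 1.689.
The tax multiplier is −c × k ≈ −0.861, so ΔY = k × (−c·ΔT) = (−$101.49 million) / 0.592 ≈ −$171 million.

−$171 million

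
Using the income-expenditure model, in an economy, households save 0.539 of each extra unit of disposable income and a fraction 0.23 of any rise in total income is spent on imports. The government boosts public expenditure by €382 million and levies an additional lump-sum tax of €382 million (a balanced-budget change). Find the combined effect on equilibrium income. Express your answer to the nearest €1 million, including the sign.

+€268 million

MPC = 1 − MPS = 1 − 0.539 = 0.461.
Expenditure multiplier = 1/(1 − c + m) = 1/(1 − 0.461 + 0.23) = 1/0.769 ≈ 1.3.
ΔG contributes k·ΔG = (+€382 million) / 0.769 ≈ +€496.7 million.
ΔT of +€382 million changes first-round spending by −c·ΔT = −€176.102 million, contributing k·(−c·ΔT) = (−€176.102 million) / 0.769 ≈ −€229 million.
Net ΔY = k(ΔG − c·ΔT) = (+€205.898 million) / 0.769 ≈ +€268 million.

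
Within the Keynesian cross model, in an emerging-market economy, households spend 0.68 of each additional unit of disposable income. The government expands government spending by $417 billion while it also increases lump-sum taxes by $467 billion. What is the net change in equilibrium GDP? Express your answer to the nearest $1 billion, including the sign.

Expenditure multiplier = 1/(1 − MPC) = 1/(1 − 0.68) = 1/0.32 = 3.125.
ΔG contributes k·ΔG = (+$417 billion) / 0.32 ≈ +$1,303.1 billion.
ΔT of +$467 billion changes first-round spending by −c·ΔT = −$317.56 billion, contributing k·(−c·ΔT) = (−$317.56 billion) / 0.32 ≈ −$992.4 billion.
Net ΔY = k(ΔG − c·ΔT) = (+$99.44 billion) / 0.32 ≈ +$311 billion.

+$311 billion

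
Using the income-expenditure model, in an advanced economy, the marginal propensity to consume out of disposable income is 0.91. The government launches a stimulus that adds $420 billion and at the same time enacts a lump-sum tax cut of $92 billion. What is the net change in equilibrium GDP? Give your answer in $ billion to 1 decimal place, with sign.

Expenditure multiplier = 1/(1 − MPC) = 1/(1 − 0.91) = 1/0.09 ≈ 11.111.
ΔG contributes k·ΔG = (+$420 billion) / 0.09 ≈ +$4,666.7 billion.
ΔT of −$92 billion changes first-round spending by −c·ΔT = +$83.72 billion, contributing k·(−c·ΔT) = (+$83.72 billion) / 0.09 ≈ +$930.2 billion.
Net ΔY = k(ΔG − c·ΔT) = (+$503.72 billion) / 0.09 ≈ +$5,596.9 billion.

+$5,596.9 billion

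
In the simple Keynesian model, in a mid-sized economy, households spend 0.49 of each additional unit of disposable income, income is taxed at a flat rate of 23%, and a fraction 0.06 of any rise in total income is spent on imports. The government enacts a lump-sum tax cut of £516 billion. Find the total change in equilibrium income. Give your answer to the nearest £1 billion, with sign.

+£370 billion

A lump-sum tax change of −£516 billion shifts disposable income by +£516 billion; first-round consumption changes by −c × ΔT = −0.49 × (−£516 billion) = +£252.84 billion.
Expenditure multiplier = 1/(1 − c(1−t) + m) = 1/(1 − 0.49×0.77 + 0.06) = 1/0.6827 ≈ 1.465.
The tax multiplier is −c × k ≈ −0.718, so ΔY = k × (−c·ΔT) = (+£252.84 billion) / 0.6827 ≈ +£370 billion.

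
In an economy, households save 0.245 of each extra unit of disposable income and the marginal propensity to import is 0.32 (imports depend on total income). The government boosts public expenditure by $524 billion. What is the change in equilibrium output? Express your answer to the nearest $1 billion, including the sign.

+$927 billion

MPC = 1 − MPS = 1 − 0.245 = 0.755.
Spending multiplier = 1/(1 − c + m) = 1/(1 − 0.755 + 0.32) = 1/0.565 ≈ 1.77.
ΔY = k × ΔG = (+$524 billion) / 0.565 ≈ +$927 billion.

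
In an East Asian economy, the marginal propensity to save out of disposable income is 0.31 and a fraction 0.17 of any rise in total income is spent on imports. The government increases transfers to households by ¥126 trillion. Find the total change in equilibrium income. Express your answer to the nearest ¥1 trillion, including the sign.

MPC = 1 − MPS = 1 − 0.31 = 0.69.
The transfer change shifts disposable income by +¥126 trillion, so first-round consumption changes by c·ΔTR = 0.69 × (+¥126 trillion) = +¥86.94 trillion.
Expenditure multiplier = 1/(1 − c + m) = 1/(1 − 0.69 + 0.17) = 1/0.48 ≈ 2.083.
The transfer multiplier is c × k ≈ 1.438, so ΔY = k × (c·ΔTR) = (+¥86.94 trillion) / 0.48 ≈ +¥181 trillion.

+¥181 trillion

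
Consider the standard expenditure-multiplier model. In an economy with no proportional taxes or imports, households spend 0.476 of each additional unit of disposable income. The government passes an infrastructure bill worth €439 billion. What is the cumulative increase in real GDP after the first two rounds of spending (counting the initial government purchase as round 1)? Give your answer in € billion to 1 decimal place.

€648.0 billion

Round 1 adds ΔG = €439 billion; each later round is MPC = 0.476 times the previous.
After 2 rounds: 439 + 208.964 = ΔG·(1 − c^2)/(1 − c) = 439 × (1 − 0.226576)/0.524 ≈ €648 billion.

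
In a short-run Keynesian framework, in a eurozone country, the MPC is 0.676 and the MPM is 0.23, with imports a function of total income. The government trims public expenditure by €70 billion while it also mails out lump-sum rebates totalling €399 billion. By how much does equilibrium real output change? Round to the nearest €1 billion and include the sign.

Expenditure multiplier = 1/(1 − c + m) = 1/(1 − 0.676 + 0.23) = 1/0.554 ≈ 1.805.
ΔG contributes k·ΔG = (−€70 billion) / 0.554 ≈ −€126.4 billion.
ΔT of −€399 billion changes first-round spending by −c·ΔT = +€269.724 billion, contributing k·(−c·ΔT) = (+€269.724 billion) / 0.554 ≈ +€486.9 billion.
Net ΔY = k(ΔG − c·ΔT) = (+€199.724 billion) / 0.554 ≈ +€361 billion.

+€361 billion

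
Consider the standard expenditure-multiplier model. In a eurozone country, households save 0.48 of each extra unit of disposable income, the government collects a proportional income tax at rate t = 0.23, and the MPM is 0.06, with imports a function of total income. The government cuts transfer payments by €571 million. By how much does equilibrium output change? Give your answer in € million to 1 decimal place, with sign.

−€450.2 million

MPC = 1 − MPS = 1 − 0.48 = 0.52.
The transfer change shifts disposable income by −€571 million, so first-round consumption changes by c·ΔTR = 0.52 × (−€571 million) = −€296.92 million.
Expenditure multiplier = 1/(1 − c(1−t) + m) = 1/(1 − 0.52×0.77 + 0.06) = 1/0.6596 ≈ 1.516.
The transfer multiplier is c × k ≈ 0.788, so ΔY = k × (c·ΔTR) = (−€296.92 million) / 0.6596 ≈ −€450.2 million.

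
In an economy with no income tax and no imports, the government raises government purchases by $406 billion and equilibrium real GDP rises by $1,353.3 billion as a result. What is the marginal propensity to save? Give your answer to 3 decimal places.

Implied spending multiplier k = ΔY/ΔG = 1,353.3/406 ≈ 3.3333.
Since k = 1/(1 − MPC), MPC = 1 − 1/k = 1 − ΔG/ΔY = 1 − 406/1,353.3 ≈ 0.700.
MPS = 1 − MPC = 0.300.

0.300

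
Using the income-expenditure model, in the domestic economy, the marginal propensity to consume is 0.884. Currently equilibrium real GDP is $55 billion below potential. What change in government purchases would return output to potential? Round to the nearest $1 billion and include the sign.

Spending multiplier = 1/(1 − MPC) = 1/(1 − 0.884) = 1/0.116 ≈ 8.621.
Need ΔY = +$55 billion, so ΔG = ΔY/k = (+$55 billion) × 0.116 ≈ +$6 billion.
The government should increase government purchases by $6 billion.

+$6 billion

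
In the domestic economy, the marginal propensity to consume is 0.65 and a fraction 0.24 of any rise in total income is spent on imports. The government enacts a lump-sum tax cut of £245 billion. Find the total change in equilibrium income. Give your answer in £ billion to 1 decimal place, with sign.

A lump-sum tax change of −£245 billion shifts disposable income by +£245 billion; first-round consumption changes by −c × ΔT = −0.65 × (−£245 billion) = +£159.25 billion.
Expenditure multiplier = 1/(1 − c + m) = 1/(1 − 0.65 + 0.24) = 1/0.59 ≈ 1.695.
The tax multiplier is −c × k ≈ −1.102, so ΔY = k × (−c·ΔT) = (+£159.25 billion) / 0.59 ≈ +£269.9 billion.

+£269.9 billion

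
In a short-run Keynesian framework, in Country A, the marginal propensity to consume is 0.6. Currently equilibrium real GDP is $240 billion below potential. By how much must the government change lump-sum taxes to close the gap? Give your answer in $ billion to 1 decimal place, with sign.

Spending multiplier = 1/(1 − MPC) = 1/(1 − 0.6) = 1/0.4 = 2.5.
Tax multiplier = −c·k = −0.6/0.4 = −1.5. Need ΔY = +$240 billion, so ΔT = ΔY/(−c·k) = −(+$240 billion) × 0.4 / 0.6 = −$160 billion.
The government should cut lump-sum taxes by $160 billion.

−$160.0 billion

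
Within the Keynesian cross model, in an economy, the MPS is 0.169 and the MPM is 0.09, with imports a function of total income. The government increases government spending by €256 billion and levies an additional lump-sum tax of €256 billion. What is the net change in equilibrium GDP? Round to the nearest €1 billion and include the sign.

MPC = 1 − MPS = 1 − 0.169 = 0.831.
Expenditure multiplier = 1/(1 − c + m) = 1/(1 − 0.831 + 0.09) = 1/0.259 ≈ 3.861.
ΔG contributes k·ΔG = (+€256 billion) / 0.259 ≈ +€988.4 billion.
ΔT of +€256 billion changes first-round spending by −c·ΔT = −€212.736 billion, contributing k·(−c·ΔT) = (−€212.736 billion) / 0.259 ≈ −€821.4 billion.
Net ΔY = k(ΔG − c·ΔT) = (+€43.264 billion) / 0.259 ≈ +€167 billion.

+€167 billion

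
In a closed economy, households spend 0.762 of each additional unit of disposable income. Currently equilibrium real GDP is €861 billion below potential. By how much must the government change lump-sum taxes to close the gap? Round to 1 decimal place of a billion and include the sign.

Spending multiplier = 1/(1 − MPC) = 1/(1 − 0.762) = 1/0.238 ≈ 4.202.
Tax multiplier = −c·k = −0.762/0.238 ≈ −3.202. Need ΔY = +€861 billion, so ΔT = ΔY/(−c·k) = −(+€861 billion) × 0.238 / 0.762 ≈ −€268.9 billion.
The government should cut lump-sum taxes by €268.9 billion.

−€268.9 billion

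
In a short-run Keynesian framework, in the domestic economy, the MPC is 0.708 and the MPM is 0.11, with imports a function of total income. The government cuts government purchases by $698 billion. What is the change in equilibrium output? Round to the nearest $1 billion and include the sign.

Expenditure multiplier = 1/(1 − c + m) = 1/(1 − 0.708 + 0.11) = 1/0.402 ≈ 2.488.
ΔY = k × ΔG = (−$698 billion) / 0.402 ≈ −$1,736 billion.

−$1,736 billion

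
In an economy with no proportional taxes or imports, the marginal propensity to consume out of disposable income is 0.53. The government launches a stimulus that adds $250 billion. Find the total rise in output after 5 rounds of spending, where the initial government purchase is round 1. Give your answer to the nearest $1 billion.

Round 1 adds ΔG = $250 billion; each later round is MPC = 0.53 times the previous.
After 5 rounds: 250 + 132.5 + 70.225 + 37.21925 + 19.7262025 = ΔG·(1 − c^5)/(1 − c) = 250 × (1 − 0.0418195493)/0.47 ≈ $510 billion.

$510 billion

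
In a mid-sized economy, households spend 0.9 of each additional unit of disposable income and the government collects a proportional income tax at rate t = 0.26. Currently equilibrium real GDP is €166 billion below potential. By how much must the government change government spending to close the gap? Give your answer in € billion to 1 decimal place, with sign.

+€55.4 billion

Spending multiplier = 1/(1 − c(1−t)) = 1/(1 − 0.9×0.74) = 1/0.334 ≈ 2.994.
Need ΔY = +€166 billion, so ΔG = ΔY/k = (+€166 billion) × 0.334 ≈ +€55.4 billion.
The government should increase government spending by €55.4 billion.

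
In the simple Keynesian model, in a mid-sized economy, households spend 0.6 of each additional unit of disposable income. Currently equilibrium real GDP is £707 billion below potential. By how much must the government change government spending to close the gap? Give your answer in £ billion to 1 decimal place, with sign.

+£282.8 billion

Spending multiplier = 1/(1 − MPC) = 1/(1 − 0.6) = 1/0.4 = 2.5.
Need ΔY = +£707 billion, so ΔG = ΔY/k = (+£707 billion) × 0.4 = +£282.8 billion.
The government should increase government spending by £282.8 billion.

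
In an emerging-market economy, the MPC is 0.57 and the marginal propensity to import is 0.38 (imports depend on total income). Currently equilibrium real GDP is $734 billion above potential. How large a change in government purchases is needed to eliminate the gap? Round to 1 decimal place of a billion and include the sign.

Spending multiplier = 1/(1 − c + m) = 1/(1 − 0.57 + 0.38) = 1/0.81 ≈ 1.235.
Need ΔY = −$734 billion, so ΔG = ΔY/k = (−$734 billion) × 0.81 ≈ −$594.5 billion.
The government should cut government purchases by $594.5 billion.

−$594.5 billion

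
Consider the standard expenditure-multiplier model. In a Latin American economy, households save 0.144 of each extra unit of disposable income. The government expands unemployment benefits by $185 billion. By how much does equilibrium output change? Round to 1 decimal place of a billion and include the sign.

+$1,099.7 billion

MPC = 1 − MPS = 1 − 0.144 = 0.856.
The transfer change shifts disposable income by +$185 billion, so first-round consumption changes by c·ΔTR = 0.856 × (+$185 billion) = +$158.36 billion.
Expenditure multiplier = 1/(1 − MPC) = 1/(1 − 0.856) = 1/0.144 ≈ 6.944.
The transfer multiplier is c × k ≈ 5.944, so ΔY = k × (c·ΔTR) = (+$158.36 billion) / 0.144 ≈ +$1,099.7 billion.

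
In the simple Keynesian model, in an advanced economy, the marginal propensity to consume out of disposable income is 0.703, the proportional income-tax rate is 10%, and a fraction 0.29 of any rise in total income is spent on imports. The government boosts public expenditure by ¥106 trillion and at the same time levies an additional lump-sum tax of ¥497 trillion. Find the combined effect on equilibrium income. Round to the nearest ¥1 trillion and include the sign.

Expenditure multiplier = 1/(1 − c(1−t) + m) = 1/(1 − 0.703×0.9 + 0.29) = 1/0.6573 ≈ 1.521.
ΔG contributes k·ΔG = (+¥106 trillion) / 0.6573 ≈ +¥161.3 trillion.
ΔT of +¥497 trillion changes first-round spending by −c·ΔT = −¥349.391 trillion, contributing k·(−c·ΔT) = (−¥349.391 trillion) / 0.6573 ≈ −¥531.6 trillion.
Net ΔY = k(ΔG − c·ΔT) = (−¥243.391 trillion) / 0.6573 ≈ −¥370 trillion.

−¥370 trillion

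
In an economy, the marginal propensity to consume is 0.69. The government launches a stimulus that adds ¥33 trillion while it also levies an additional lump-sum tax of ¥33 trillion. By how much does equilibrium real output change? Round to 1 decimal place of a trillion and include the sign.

+¥33.0 trillion

Expenditure multiplier = 1/(1 − MPC) = 1/(1 − 0.69) = 1/0.31 ≈ 3.226.
ΔG contributes k·ΔG = (+¥33 trillion) / 0.31 ≈ +¥106.5 trillion.
ΔT of +¥33 trillion changes first-round spending by −c·ΔT = −¥22.77 trillion, contributing k·(−c·ΔT) = (−¥22.77 trillion) / 0.31 ≈ −¥73.5 trillion.
With ΔG = ΔT and no other leakages, the balanced-budget multiplier is 1, so ΔY = ΔG = +¥33 trillion.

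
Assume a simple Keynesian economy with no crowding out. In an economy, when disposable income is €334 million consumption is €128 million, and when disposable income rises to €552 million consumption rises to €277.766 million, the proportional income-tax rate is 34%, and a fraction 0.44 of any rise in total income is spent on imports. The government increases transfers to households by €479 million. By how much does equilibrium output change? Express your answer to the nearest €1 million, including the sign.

MPC = ΔC/ΔYd = (277.766 − 128)/(552 − 334) = 149.766/218 = 0.687.
The transfer change shifts disposable income by +€479 million, so first-round consumption changes by c·ΔTR = 0.687 × (+€479 million) = +€329.073 million.
Expenditure multiplier = 1/(1 − c(1−t) + m) = 1/(1 − 0.687×0.66 + 0.44) = 1/0.98658 ≈ 1.014.
The transfer multiplier is c × k ≈ 0.696, so ΔY = k × (c·ΔTR) = (+€329.073 million) / 0.98658 ≈ +€334 million.

+€334 million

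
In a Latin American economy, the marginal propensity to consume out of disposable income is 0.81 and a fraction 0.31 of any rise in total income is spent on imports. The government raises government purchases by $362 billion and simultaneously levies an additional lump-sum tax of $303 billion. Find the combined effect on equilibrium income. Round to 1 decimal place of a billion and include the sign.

Expenditure multiplier = 1/(1 − c + m) = 1/(1 − 0.81 + 0.31) = 1/0.5 = 2.
ΔG contributes k·ΔG = (+$362 billion) / 0.5 = +$724 billion.
ΔT of +$303 billion changes first-round spending by −c·ΔT = −$245.43 billion, contributing k·(−c·ΔT) = (−$245.43 billion) / 0.5 ≈ −$490.9 billion.
Net ΔY = k(ΔG − c·ΔT) = (+$116.57 billion) / 0.5 ≈ +$233.1 billion.

+$233.1 billion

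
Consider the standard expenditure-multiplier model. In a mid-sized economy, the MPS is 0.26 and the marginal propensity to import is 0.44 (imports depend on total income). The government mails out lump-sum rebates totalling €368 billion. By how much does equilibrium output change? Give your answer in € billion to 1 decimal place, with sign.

MPC = 1 − MPS = 1 − 0.26 = 0.74.
A lump-sum tax change of −€368 billion shifts disposable income by +€368 billion; first-round consumption changes by −c × ΔT = −0.74 × (−€368 billion) = +€272.32 billion.
Expenditure multiplier = 1/(1 − c + m) = 1/(1 − 0.74 + 0.44) = 1/0.7 ≈ 1.429.
The tax multiplier is −c × k ≈ −1.057, so ΔY = k × (−c·ΔT) = (+€272.32 billion) / 0.7 ≈ +€389 billion.

+€389.0 billion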